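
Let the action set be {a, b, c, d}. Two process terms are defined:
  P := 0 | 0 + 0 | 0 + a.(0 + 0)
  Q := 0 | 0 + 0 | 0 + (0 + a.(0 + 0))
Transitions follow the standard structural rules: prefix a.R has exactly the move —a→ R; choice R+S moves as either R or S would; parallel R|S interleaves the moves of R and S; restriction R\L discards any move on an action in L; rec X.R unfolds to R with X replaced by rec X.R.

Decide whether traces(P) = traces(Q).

LTS(P): 2 reachable states
  m0 = 0 | 0 + 0 | 0 + a.(0 + 0) → --a--▸ m1
  m1 = 0 + 0 → stopped
LTS(Q): 2 reachable states
  n0 = 0 | 0 + 0 | 0 + (0 + a.(0 + 0)) → --a--▸ n1
  n1 = 0 + 0 → stopped
Partition-refinement fixed point:
  B0 = {m0, n0}
  B1 = {m1, n1}
m0 ∈ B0, n0 ∈ B0 → same block
Bisimilar ⇒ trace-equivalent.

traces(P) = traces(Q)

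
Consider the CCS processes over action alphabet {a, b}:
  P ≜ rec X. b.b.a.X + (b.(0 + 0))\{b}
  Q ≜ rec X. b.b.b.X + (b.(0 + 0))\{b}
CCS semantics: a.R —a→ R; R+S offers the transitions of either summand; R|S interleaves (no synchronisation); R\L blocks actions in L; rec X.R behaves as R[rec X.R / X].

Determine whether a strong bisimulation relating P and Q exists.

NO

P's transition system — 3 states:
  u0 = rec X. b.b.a.X + (b.(0 + 0))\{b} :: --b--▸ u1
  u1 = b.a.(rec X. b.b.a.X + (b.(0 + 0))\{b}) :: --b--▸ u2
  u2 = a.(rec X. b.b.a.X + (b.(0 + 0))\{b}) :: --a--▸ u0
Q's transition system — 3 states:
  v0 = rec X. b.b.b.X + (b.(0 + 0))\{b} :: --b--▸ v1
  v1 = b.b.(rec X. b.b.b.X + (b.(0 + 0))\{b}) :: --b--▸ v2
  v2 = b.(rec X. b.b.b.X + (b.(0 + 0))\{b}) :: --b--▸ v0
Partition-refinement fixed point:
  B0 = {u0}
  B1 = {u1}
  B2 = {u2}
  B3 = {v0, v1, v2}
u0 ∈ B0, v0 ∈ B3 → different blocks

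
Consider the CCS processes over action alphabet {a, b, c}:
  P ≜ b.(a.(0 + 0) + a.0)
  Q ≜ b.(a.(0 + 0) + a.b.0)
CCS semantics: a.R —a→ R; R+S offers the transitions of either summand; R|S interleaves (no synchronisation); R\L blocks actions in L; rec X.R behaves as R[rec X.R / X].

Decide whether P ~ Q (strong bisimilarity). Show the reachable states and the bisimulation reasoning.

P ≁ Q

Reachable graph of P (4 states):
  m0 = b.(a.(0 + 0) + a.0) :: -b-> m1
  m1 = a.(0 + 0) + a.0 :: -a-> m2, -a-> m3
  m2 = 0 :: stopped
  m3 = 0 + 0 :: stopped
Reachable graph of Q (5 states):
  n0 = b.(a.(0 + 0) + a.b.0) :: -b-> n1
  n1 = a.(0 + 0) + a.b.0 :: -a-> n2, -a-> n3
  n2 = 0 + 0 :: stopped
  n3 = b.0 :: -b-> n4
  n4 = 0 :: stopped
Partition-refinement fixed point:
  B0 = {m0}
  B1 = {m1}
  B2 = {m2, m3, n2, n4}
  B3 = {n0}
  B4 = {n1}
  B5 = {n3}
m0 ∈ B0, n0 ∈ B3 → different blocks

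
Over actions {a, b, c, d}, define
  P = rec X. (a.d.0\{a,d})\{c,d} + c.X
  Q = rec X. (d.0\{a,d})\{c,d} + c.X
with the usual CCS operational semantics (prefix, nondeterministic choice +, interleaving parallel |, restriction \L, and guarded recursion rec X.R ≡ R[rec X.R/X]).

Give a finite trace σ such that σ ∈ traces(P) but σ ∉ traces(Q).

P's transition system — 2 states:
  u0 = rec X. (a.d.0\{a,d})\{c,d} + c.X | —a→ u1, —c→ u0
  u1 = (d.0\{a,d})\{c,d} | (no moves)
Q's transition system — 1 states:
  v0 = rec X. (d.0\{a,d})\{c,d} + c.X | —c→ v0
Executing a from P (initial set {u0}):
  [1] a ⇒ {u1}
  P completes σ.
Executing a from Q (initial set {v0}):
  [1] a ⇒ ∅  — Q cannot continue

a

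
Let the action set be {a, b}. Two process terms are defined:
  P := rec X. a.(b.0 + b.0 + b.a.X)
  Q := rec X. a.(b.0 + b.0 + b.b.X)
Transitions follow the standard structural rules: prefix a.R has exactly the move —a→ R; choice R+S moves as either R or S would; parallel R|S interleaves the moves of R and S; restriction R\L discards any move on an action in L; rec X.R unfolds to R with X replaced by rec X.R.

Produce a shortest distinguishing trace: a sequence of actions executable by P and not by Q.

aba

LTS(P): 4 reachable states
  s0 = rec X. a.(b.0 + b.0 + b.a.X) has moves -a-> s1
  s1 = b.0 + b.0 + b.a.(rec X. a.(b.0 + b.0 + b.a.X)) has moves -b-> s2, -b-> s3
  s2 = 0 has moves stopped
  s3 = a.(rec X. a.(b.0 + b.0 + b.a.X)) has moves -a-> s0
LTS(Q): 4 reachable states
  t0 = rec X. a.(b.0 + b.0 + b.b.X) has moves -a-> t1
  t1 = b.0 + b.0 + b.b.(rec X. a.(b.0 + b.0 + b.b.X)) has moves -b-> t2, -b-> t3
  t2 = 0 has moves stopped
  t3 = b.(rec X. a.(b.0 + b.0 + b.b.X)) has moves -b-> t0
Executing aba from P (initial set {s0}):
  step 1 (a): {s1}
  step 2 (b): {s2, s3}
  step 3 (a): {s0}
  P completes σ.
Executing aba from Q (initial set {t0}):
  step 1 (a): {t1}
  step 2 (b): {t2, t3}
  step 3 (a): ∅  — Q cannot continue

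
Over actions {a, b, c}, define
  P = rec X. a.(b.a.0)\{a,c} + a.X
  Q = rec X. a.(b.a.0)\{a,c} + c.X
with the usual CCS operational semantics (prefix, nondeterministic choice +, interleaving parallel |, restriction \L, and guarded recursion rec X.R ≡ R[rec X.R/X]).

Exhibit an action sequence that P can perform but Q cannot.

P's transition system — 3 states:
  m0 = rec X. a.(b.a.0)\{a,c} + a.X has moves =a=> m0, =a=> m1
  m1 = (b.a.0)\{a,c} has moves =b=> m2
  m2 = (a.0)\{a,c} has moves stopped
Q's transition system — 3 states:
  n0 = rec X. a.(b.a.0)\{a,c} + c.X has moves =a=> n1, =c=> n0
  n1 = (b.a.0)\{a,c} has moves =b=> n2
  n2 = (a.0)\{a,c} has moves stopped
Run σ = ⟨aa⟩ on P: start {m0}
  step 1 (a): {m0, m1}
  step 2 (a): {m0, m1}
  ✓ P
Run σ = ⟨aa⟩ on Q: start {n0}
  step 1 (a): {n1}
  step 2 (a): ∅ (Q stuck)

aa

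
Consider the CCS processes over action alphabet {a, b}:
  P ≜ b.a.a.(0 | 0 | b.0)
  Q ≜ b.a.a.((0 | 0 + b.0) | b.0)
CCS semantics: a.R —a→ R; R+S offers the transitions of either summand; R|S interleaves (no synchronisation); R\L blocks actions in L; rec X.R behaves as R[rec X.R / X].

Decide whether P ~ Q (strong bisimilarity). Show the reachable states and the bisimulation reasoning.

LTS(P): 5 reachable states
  u0 = b.a.a.(0 | 0 | b.0) → —b→ u1
  u1 = a.a.(0 | 0 | b.0) → —a→ u2
  u2 = a.(0 | 0 | b.0) → —a→ u3
  u3 = 0 | 0 | b.0 → —b→ u4
  u4 = 0 | 0 | 0 → deadlocked
LTS(Q): 7 reachable states
  v0 = b.a.a.((0 | 0 + b.0) | b.0) → —b→ v1
  v1 = a.a.((0 | 0 + b.0) | b.0) → —a→ v2
  v2 = a.((0 | 0 + b.0) | b.0) → —a→ v3
  v3 = (0 | 0 + b.0) | b.0 → —b→ v4, —b→ v5
  v4 = (0 | 0 + b.0) | 0 → —b→ v6
  v5 = 0 | b.0 → —b→ v6
  v6 = 0 | 0 → deadlocked
Coarsest stable partition (strong bisimilarity classes):
  B0 = {u0}
  B1 = {u1}
  B2 = {u2}
  B3 = {u3, v4, v5}
  B4 = {u4, v6}
  B5 = {v0}
  B6 = {v1}
  B7 = {v2}
  B8 = {v3}
u0 ∈ B0, v0 ∈ B5 → different blocks

NO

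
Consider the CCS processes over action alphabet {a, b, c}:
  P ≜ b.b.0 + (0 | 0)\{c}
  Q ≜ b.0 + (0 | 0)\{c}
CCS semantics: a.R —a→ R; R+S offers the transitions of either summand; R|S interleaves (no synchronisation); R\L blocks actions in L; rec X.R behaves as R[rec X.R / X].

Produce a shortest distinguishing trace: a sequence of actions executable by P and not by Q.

bb

P's transition system — 3 states:
  u0 = b.b.0 + (0 | 0)\{c} → -b-> u1
  u1 = b.0 → -b-> u2
  u2 = 0 → deadlocked
Q's transition system — 2 states:
  v0 = b.0 + (0 | 0)\{c} → -b-> v1
  v1 = 0 → deadlocked
Trace ⟨bb⟩ through P, begin at {u0}:
  after b @ step 1: {u1}
  after b @ step 2: {u2}
  P completes σ.
Trace ⟨bb⟩ through Q, begin at {v0}:
  after b @ step 1: {v1}
  after b @ step 2: ∅ (Q stuck)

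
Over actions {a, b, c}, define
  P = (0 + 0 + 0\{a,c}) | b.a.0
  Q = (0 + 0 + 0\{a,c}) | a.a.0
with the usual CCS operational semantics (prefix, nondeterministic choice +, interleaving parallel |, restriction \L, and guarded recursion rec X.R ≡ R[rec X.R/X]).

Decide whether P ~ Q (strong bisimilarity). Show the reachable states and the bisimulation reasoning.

P's transition system — 3 states:
  u0 = (0 + 0 + 0\{a,c}) | b.a.0 → —b→ u1
  u1 = (0 + 0 + 0\{a,c}) | a.0 → —a→ u2
  u2 = (0 + 0 + 0\{a,c}) | 0 → deadlocked
Q's transition system — 3 states:
  v0 = (0 + 0 + 0\{a,c}) | a.a.0 → —a→ v1
  v1 = (0 + 0 + 0\{a,c}) | a.0 → —a→ v2
  v2 = (0 + 0 + 0\{a,c}) | 0 → deadlocked
Partition-refinement fixed point:
  B0 = {u0}
  B1 = {u1, v1}
  B2 = {u2, v2}
  B3 = {v0}
u0 ∈ B0, v0 ∈ B3 → different blocks

P ≁ Q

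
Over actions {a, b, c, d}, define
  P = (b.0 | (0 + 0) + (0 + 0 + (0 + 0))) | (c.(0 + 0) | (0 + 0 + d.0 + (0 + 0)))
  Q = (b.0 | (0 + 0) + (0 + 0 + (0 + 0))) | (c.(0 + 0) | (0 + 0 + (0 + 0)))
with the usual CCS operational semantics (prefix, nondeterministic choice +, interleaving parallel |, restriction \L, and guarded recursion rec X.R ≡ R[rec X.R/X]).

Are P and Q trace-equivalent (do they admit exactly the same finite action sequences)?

LTS(P): 8 reachable states
  m0 = (b.0 | (0 + 0) + (0 + 0 + (0 + 0))) | (c.(0 + 0) | (0 + 0 + d.0 + (0 + 0))) → —b→ m1, —c→ m2, —d→ m3
  m1 = 0 | (0 + 0) | (c.(0 + 0) | (0 + 0 + d.0 + (0 + 0))) → —c→ m4, —d→ m5
  m2 = (b.0 | (0 + 0) + (0 + 0 + (0 + 0))) | ((0 + 0) | (0 + 0 + d.0 + (0 + 0))) → —b→ m4, —d→ m6
  m3 = (b.0 | (0 + 0) + (0 + 0 + (0 + 0))) | (c.(0 + 0) | 0) → —b→ m5, —c→ m6
  m4 = 0 | (0 + 0) | ((0 + 0) | (0 + 0 + d.0 + (0 + 0))) → —d→ m7
  m5 = 0 | (0 + 0) | (c.(0 + 0) | 0) → —c→ m7
  m6 = (b.0 | (0 + 0) + (0 + 0 + (0 + 0))) | ((0 + 0) | 0) → —b→ m7
  m7 = 0 | (0 + 0) | ((0 + 0) | 0) → stopped
LTS(Q): 4 reachable states
  n0 = (b.0 | (0 + 0) + (0 + 0 + (0 + 0))) | (c.(0 + 0) | (0 + 0 + (0 + 0))) → —b→ n1, —c→ n2
  n1 = 0 | (0 + 0) | (c.(0 + 0) | (0 + 0 + (0 + 0))) → —c→ n3
  n2 = (b.0 | (0 + 0) + (0 + 0 + (0 + 0))) | ((0 + 0) | (0 + 0 + (0 + 0))) → —b→ n3
  n3 = 0 | (0 + 0) | ((0 + 0) | (0 + 0 + (0 + 0))) → stopped
Run σ = ⟨d⟩ on P: start {m0}
  [1] d ⇒ {m3}
  P completes σ.
Run σ = ⟨d⟩ on Q: start {n0}
  [1] d ⇒ ∅ (Q stuck)

trace-distinct — witness ⟨d⟩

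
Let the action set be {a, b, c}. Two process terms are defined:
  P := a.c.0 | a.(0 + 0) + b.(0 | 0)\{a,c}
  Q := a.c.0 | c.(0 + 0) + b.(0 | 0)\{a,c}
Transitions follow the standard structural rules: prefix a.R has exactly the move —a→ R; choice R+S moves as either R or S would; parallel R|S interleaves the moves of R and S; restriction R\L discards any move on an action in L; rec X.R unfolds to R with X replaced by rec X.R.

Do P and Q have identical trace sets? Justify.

P's transition system — 7 states:
  u0 = a.c.0 | a.(0 + 0) + b.(0 | 0)\{a,c} | ··a··> u1, ··a··> u2, ··b··> u3
  u1 = a.c.0 | (0 + 0) | ··a··> u4
  u2 = c.0 | a.(0 + 0) | ··a··> u4, ··c··> u5
  u3 = (0 | 0)\{a,c} | deadlocked
  u4 = c.0 | (0 + 0) | ··c··> u6
  u5 = 0 | a.(0 + 0) | ··a··> u6
  u6 = 0 | (0 + 0) | deadlocked
Q's transition system — 7 states:
  v0 = a.c.0 | c.(0 + 0) + b.(0 | 0)\{a,c} | ··a··> v1, ··b··> v2, ··c··> v3
  v1 = c.0 | c.(0 + 0) | ··c··> v4, ··c··> v5
  v2 = (0 | 0)\{a,c} | deadlocked
  v3 = a.c.0 | (0 + 0) | ··a··> v5
  v4 = 0 | c.(0 + 0) | ··c··> v6
  v5 = c.0 | (0 + 0) | ··c··> v6
  v6 = 0 | (0 + 0) | deadlocked
Executing aa from P (initial set {u0}):
  step 1 (a): {u1, u2}
  step 2 (a): {u4}
  P completes σ.
Executing aa from Q (initial set {v0}):
  step 1 (a): {v1}
  step 2 (a): ∅  — Q cannot continue

trace-distinct — witness ⟨aa⟩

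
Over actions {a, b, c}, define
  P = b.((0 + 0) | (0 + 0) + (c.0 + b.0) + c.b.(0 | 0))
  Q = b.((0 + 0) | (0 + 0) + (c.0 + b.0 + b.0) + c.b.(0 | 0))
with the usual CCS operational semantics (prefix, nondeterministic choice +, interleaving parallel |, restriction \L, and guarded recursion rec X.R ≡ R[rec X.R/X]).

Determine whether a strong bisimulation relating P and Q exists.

YES

P's transition system — 5 states:
  p0 = b.((0 + 0) | (0 + 0) + (c.0 + b.0) + c.b.(0 | 0)) has moves ··b··> p1
  p1 = (0 + 0) | (0 + 0) + (c.0 + b.0) + c.b.(0 | 0) has moves ··b··> p2, ··c··> p2, ··c··> p3
  p2 = 0 has moves ∅
  p3 = b.(0 | 0) has moves ··b··> p4
  p4 = 0 | 0 has moves ∅
Q's transition system — 5 states:
  q0 = b.((0 + 0) | (0 + 0) + (c.0 + b.0 + b.0) + c.b.(0 | 0)) has moves ··b··> q1
  q1 = (0 + 0) | (0 + 0) + (c.0 + b.0 + b.0) + c.b.(0 | 0) has moves ··b··> q2, ··c··> q2, ··c··> q3
  q2 = 0 has moves ∅
  q3 = b.(0 | 0) has moves ··b··> q4
  q4 = 0 | 0 has moves ∅
Partition-refinement fixed point:
  B0 = {p0, q0}
  B1 = {p1, q1}
  B2 = {p3, q3}
  B3 = {p2, p4, q2, q4}
p0 ∈ B0, q0 ∈ B0 → same block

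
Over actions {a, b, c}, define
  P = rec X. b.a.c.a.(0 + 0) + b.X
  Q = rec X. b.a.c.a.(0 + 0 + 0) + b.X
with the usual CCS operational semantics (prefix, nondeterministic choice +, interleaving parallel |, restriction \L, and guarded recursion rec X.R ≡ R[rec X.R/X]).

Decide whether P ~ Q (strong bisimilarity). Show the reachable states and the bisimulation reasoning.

YES

LTS(P): 5 reachable states
  u0 = rec X. b.a.c.a.(0 + 0) + b.X | -b-> u0, -b-> u1
  u1 = a.c.a.(0 + 0) | -a-> u2
  u2 = c.a.(0 + 0) | -c-> u3
  u3 = a.(0 + 0) | -a-> u4
  u4 = 0 + 0 | ·
LTS(Q): 5 reachable states
  v0 = rec X. b.a.c.a.(0 + 0 + 0) + b.X | -b-> v0, -b-> v1
  v1 = a.c.a.(0 + 0 + 0) | -a-> v2
  v2 = c.a.(0 + 0 + 0) | -c-> v3
  v3 = a.(0 + 0 + 0) | -a-> v4
  v4 = 0 + 0 + 0 | ·
Partition-refinement fixed point:
  B0 = {u0, v0}
  B1 = {u1, v1}
  B2 = {u2, v2}
  B3 = {u3, v3}
  B4 = {u4, v4}
u0 ∈ B0, v0 ∈ B0 → same block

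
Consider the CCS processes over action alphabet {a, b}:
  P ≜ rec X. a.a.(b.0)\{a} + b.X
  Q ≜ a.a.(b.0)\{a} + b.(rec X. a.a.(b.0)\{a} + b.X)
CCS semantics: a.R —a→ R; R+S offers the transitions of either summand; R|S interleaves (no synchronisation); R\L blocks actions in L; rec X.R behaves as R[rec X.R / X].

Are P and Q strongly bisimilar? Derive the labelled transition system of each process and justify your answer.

bisimilar

Reachable graph of P (4 states):
  u0 = rec X. a.a.(b.0)\{a} + b.X ⊢ -a-> u1, -b-> u0
  u1 = a.(b.0)\{a} ⊢ -a-> u2
  u2 = (b.0)\{a} ⊢ -b-> u3
  u3 = 0\{a} ⊢ stopped
Reachable graph of Q (5 states):
  v0 = a.a.(b.0)\{a} + b.(rec X. a.a.(b.0)\{a} + b.X) ⊢ -a-> v1, -b-> v2
  v1 = a.(b.0)\{a} ⊢ -a-> v3
  v2 = rec X. a.a.(b.0)\{a} + b.X ⊢ -a-> v1, -b-> v2
  v3 = (b.0)\{a} ⊢ -b-> v4
  v4 = 0\{a} ⊢ stopped
Partition-refinement fixed point:
  B0 = {u0, v0, v2}
  B1 = {u1, v1}
  B2 = {u2, v3}
  B3 = {u3, v4}
u0 ∈ B0, v0 ∈ B0 → same block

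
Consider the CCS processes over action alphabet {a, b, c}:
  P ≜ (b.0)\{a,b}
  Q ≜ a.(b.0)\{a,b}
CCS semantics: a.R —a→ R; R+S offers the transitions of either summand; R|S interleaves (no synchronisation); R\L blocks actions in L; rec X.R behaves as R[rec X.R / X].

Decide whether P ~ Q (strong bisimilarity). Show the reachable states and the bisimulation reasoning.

P's transition system — 1 states:
  u0 = (b.0)\{a,b} | ·
Q's transition system — 2 states:
  v0 = a.(b.0)\{a,b} | --a--▸ v1
  v1 = (b.0)\{a,b} | ·
Bisimilarity quotient blocks:
  B0 = {u0, v1}
  B1 = {v0}
u0 ∈ B0, v0 ∈ B1 → different blocks

not bisimilar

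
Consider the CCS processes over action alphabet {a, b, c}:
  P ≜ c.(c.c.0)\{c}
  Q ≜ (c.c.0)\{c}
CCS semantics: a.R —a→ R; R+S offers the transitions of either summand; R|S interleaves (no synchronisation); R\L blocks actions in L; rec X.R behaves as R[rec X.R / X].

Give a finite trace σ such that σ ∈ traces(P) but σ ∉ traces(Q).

P's transition system — 2 states:
  m0 = c.(c.c.0)\{c} → -c-> m1
  m1 = (c.c.0)\{c} → ∅
Q's transition system — 1 states:
  n0 = (c.c.0)\{c} → ∅
Trace ⟨c⟩ through P, begin at {m0}:
  after c @ step 1: {m1}
  — P admits the full trace.
Trace ⟨c⟩ through Q, begin at {n0}:
  after c @ step 1: ∅ (Q stuck)

c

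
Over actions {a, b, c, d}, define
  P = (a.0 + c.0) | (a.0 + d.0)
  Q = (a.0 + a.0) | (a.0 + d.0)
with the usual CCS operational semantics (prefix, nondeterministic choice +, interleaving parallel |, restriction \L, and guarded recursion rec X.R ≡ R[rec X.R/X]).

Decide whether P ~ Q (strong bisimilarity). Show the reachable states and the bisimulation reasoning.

not bisimilar

P's transition system — 4 states:
  u0 = (a.0 + c.0) | (a.0 + d.0) | =a=> u1, =a=> u2, =c=> u2, =d=> u1
  u1 = (a.0 + c.0) | 0 | =a=> u3, =c=> u3
  u2 = 0 | (a.0 + d.0) | =a=> u3, =d=> u3
  u3 = 0 | 0 | ·
Q's transition system — 4 states:
  v0 = (a.0 + a.0) | (a.0 + d.0) | =a=> v1, =a=> v2, =d=> v1
  v1 = (a.0 + a.0) | 0 | =a=> v3
  v2 = 0 | (a.0 + d.0) | =a=> v3, =d=> v3
  v3 = 0 | 0 | ·
Partition-refinement fixed point:
  B0 = {u0}
  B1 = {u2, v2}
  B2 = {u3, v3}
  B3 = {u1}
  B4 = {v0}
  B5 = {v1}
u0 ∈ B0, v0 ∈ B4 → different blocks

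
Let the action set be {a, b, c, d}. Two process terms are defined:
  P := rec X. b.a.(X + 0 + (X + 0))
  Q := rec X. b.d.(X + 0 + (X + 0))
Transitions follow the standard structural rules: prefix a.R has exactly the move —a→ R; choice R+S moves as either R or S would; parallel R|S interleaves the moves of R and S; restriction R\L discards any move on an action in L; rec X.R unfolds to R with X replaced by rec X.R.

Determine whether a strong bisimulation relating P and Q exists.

NO

P's transition system — 3 states:
  p0 = rec X. b.a.(X + 0 + (X + 0)) | —b→ p1
  p1 = a.((rec X. b.a.(X + 0 + (X + 0))) + 0 + ((rec X. b.a.(X + 0 + (X + 0))) + 0)) | —a→ p2
  p2 = (rec X. b.a.(X + 0 + (X + 0))) + 0 + ((rec X. b.a.(X + 0 + (X + 0))) + 0) | —b→ p1
Q's transition system — 3 states:
  q0 = rec X. b.d.(X + 0 + (X + 0)) | —b→ q1
  q1 = d.((rec X. b.d.(X + 0 + (X + 0))) + 0 + ((rec X. b.d.(X + 0 + (X + 0))) + 0)) | —d→ q2
  q2 = (rec X. b.d.(X + 0 + (X + 0))) + 0 + ((rec X. b.d.(X + 0 + (X + 0))) + 0) | —b→ q1
Coarsest stable partition (strong bisimilarity classes):
  B0 = {p0, p2}
  B1 = {p1}
  B2 = {q0, q2}
  B3 = {q1}
p0 ∈ B0, q0 ∈ B2 → different blocks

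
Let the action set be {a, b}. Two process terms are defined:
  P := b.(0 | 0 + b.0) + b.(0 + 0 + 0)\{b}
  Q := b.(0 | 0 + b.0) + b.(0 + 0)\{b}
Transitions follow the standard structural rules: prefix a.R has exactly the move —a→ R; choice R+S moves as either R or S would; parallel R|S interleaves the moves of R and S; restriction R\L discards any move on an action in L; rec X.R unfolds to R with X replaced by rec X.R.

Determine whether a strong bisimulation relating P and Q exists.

LTS(P): 4 reachable states
  p0 = b.(0 | 0 + b.0) + b.(0 + 0 + 0)\{b} ⊢ —b→ p1, —b→ p2
  p1 = (0 + 0 + 0)\{b} ⊢ stopped
  p2 = 0 | 0 + b.0 ⊢ —b→ p3
  p3 = 0 ⊢ stopped
LTS(Q): 4 reachable states
  q0 = b.(0 | 0 + b.0) + b.(0 + 0)\{b} ⊢ —b→ q1, —b→ q2
  q1 = (0 + 0)\{b} ⊢ stopped
  q2 = 0 | 0 + b.0 ⊢ —b→ q3
  q3 = 0 ⊢ stopped
Partition-refinement fixed point:
  B0 = {p0, q0}
  B1 = {p1, p3, q1, q3}
  B2 = {p2, q2}
p0 ∈ B0, q0 ∈ B0 → same block

YES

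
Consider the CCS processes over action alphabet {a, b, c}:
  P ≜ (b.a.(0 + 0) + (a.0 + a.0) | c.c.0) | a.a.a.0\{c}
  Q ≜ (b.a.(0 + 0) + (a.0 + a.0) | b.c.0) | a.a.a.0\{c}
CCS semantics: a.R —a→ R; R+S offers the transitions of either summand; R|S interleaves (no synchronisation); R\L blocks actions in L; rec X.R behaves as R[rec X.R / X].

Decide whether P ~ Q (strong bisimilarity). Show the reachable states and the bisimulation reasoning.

LTS(P): 32 reachable states
  s0 = (b.a.(0 + 0) + (a.0 + a.0) | c.c.0) | a.a.a.0\{c} :: -a-> s1, -a-> s2, -b-> s3, -c-> s4
  s1 = (b.a.(0 + 0) + (a.0 + a.0) | c.c.0) | a.a.0\{c} :: -a-> s5, -a-> s6, -b-> s7, -c-> s8
  s2 = 0 | c.c.0 | a.a.a.0\{c} :: -a-> s6, -c-> s9
  s3 = a.(0 + 0) | a.a.a.0\{c} :: -a-> s10, -a-> s7
  s4 = (a.0 + a.0) | c.0 | a.a.a.0\{c} :: -a-> s8, -a-> s9, -c-> s11
  s5 = (b.a.(0 + 0) + (a.0 + a.0) | c.c.0) | a.0\{c} :: -a-> s12, -a-> s13, -b-> s14, -c-> s15
  s6 = 0 | c.c.0 | a.a.0\{c} :: -a-> s13, -c-> s16
  s7 = a.(0 + 0) | a.a.0\{c} :: -a-> s14, -a-> s17
  s8 = (a.0 + a.0) | c.0 | a.a.0\{c} :: -a-> s15, -a-> s16, -c-> s18
  s9 = 0 | c.0 | a.a.a.0\{c} :: -a-> s16, -c-> s19
  s10 = (0 + 0) | a.a.a.0\{c} :: -a-> s17
  s11 = (a.0 + a.0) | 0 | a.a.a.0\{c} :: -a-> s18, -a-> s19
  s12 = (b.a.(0 + 0) + (a.0 + a.0) | c.c.0) | 0\{c} :: -a-> s20, -b-> s21, -c-> s22
  s13 = 0 | c.c.0 | a.0\{c} :: -a-> s20, -c-> s23
  s14 = a.(0 + 0) | a.0\{c} :: -a-> s21, -a-> s24
  s15 = (a.0 + a.0) | c.0 | a.0\{c} :: -a-> s22, -a-> s23, -c-> s25
  s16 = 0 | c.0 | a.a.0\{c} :: -a-> s23, -c-> s26
  s17 = (0 + 0) | a.a.0\{c} :: -a-> s24
  s18 = (a.0 + a.0) | 0 | a.a.0\{c} :: -a-> s25, -a-> s26
  s19 = 0 | 0 | a.a.a.0\{c} :: -a-> s26
  s20 = 0 | c.c.0 | 0\{c} :: -c-> s27
  s21 = a.(0 + 0) | 0\{c} :: -a-> s28
  s22 = (a.0 + a.0) | c.0 | 0\{c} :: -a-> s27, -c-> s29
  s23 = 0 | c.0 | a.0\{c} :: -a-> s27, -c-> s30
  s24 = (0 + 0) | a.0\{c} :: -a-> s28
  s25 = (a.0 + a.0) | 0 | a.0\{c} :: -a-> s29, -a-> s30
  s26 = 0 | 0 | a.a.0\{c} :: -a-> s30
  s27 = 0 | c.0 | 0\{c} :: -c-> s31
  s28 = (0 + 0) | 0\{c} :: ∅
  s29 = (a.0 + a.0) | 0 | 0\{c} :: -a-> s31
  s30 = 0 | 0 | a.0\{c} :: -a-> s31
  s31 = 0 | 0 | 0\{c} :: ∅
LTS(Q): 32 reachable states
  t0 = (b.a.(0 + 0) + (a.0 + a.0) | b.c.0) | a.a.a.0\{c} :: -a-> t1, -a-> t2, -b-> t3, -b-> t4
  t1 = (b.a.(0 + 0) + (a.0 + a.0) | b.c.0) | a.a.0\{c} :: -a-> t5, -a-> t6, -b-> t7, -b-> t8
  t2 = 0 | b.c.0 | a.a.a.0\{c} :: -a-> t6, -b-> t9
  t3 = (a.0 + a.0) | c.0 | a.a.a.0\{c} :: -a-> t7, -a-> t9, -c-> t10
  t4 = a.(0 + 0) | a.a.a.0\{c} :: -a-> t11, -a-> t8
  t5 = (b.a.(0 + 0) + (a.0 + a.0) | b.c.0) | a.0\{c} :: -a-> t12, -a-> t13, -b-> t14, -b-> t15
  t6 = 0 | b.c.0 | a.a.0\{c} :: -a-> t13, -b-> t16
  t7 = (a.0 + a.0) | c.0 | a.a.0\{c} :: -a-> t14, -a-> t16, -c-> t17
  t8 = a.(0 + 0) | a.a.0\{c} :: -a-> t15, -a-> t18
  t9 = 0 | c.0 | a.a.a.0\{c} :: -a-> t16, -c-> t19
  t10 = (a.0 + a.0) | 0 | a.a.a.0\{c} :: -a-> t17, -a-> t19
  t11 = (0 + 0) | a.a.a.0\{c} :: -a-> t18
  t12 = (b.a.(0 + 0) + (a.0 + a.0) | b.c.0) | 0\{c} :: -a-> t20, -b-> t21, -b-> t22
  t13 = 0 | b.c.0 | a.0\{c} :: -a-> t20, -b-> t23
  t14 = (a.0 + a.0) | c.0 | a.0\{c} :: -a-> t21, -a-> t23, -c-> t24
  t15 = a.(0 + 0) | a.0\{c} :: -a-> t22, -a-> t25
  t16 = 0 | c.0 | a.a.0\{c} :: -a-> t23, -c-> t26
  t17 = (a.0 + a.0) | 0 | a.a.0\{c} :: -a-> t24, -a-> t26
  t18 = (0 + 0) | a.a.0\{c} :: -a-> t25
  t19 = 0 | 0 | a.a.a.0\{c} :: -a-> t26
  t20 = 0 | b.c.0 | 0\{c} :: -b-> t27
  t21 = (a.0 + a.0) | c.0 | 0\{c} :: -a-> t27, -c-> t28
  t22 = a.(0 + 0) | 0\{c} :: -a-> t29
  t23 = 0 | c.0 | a.0\{c} :: -a-> t27, -c-> t30
  t24 = (a.0 + a.0) | 0 | a.0\{c} :: -a-> t28, -a-> t30
  t25 = (0 + 0) | a.0\{c} :: -a-> t29
  t26 = 0 | 0 | a.a.0\{c} :: -a-> t30
  t27 = 0 | c.0 | 0\{c} :: -c-> t31
  t28 = (a.0 + a.0) | 0 | 0\{c} :: -a-> t31
  t29 = (0 + 0) | 0\{c} :: ∅
  t30 = 0 | 0 | a.0\{c} :: -a-> t31
  t31 = 0 | 0 | 0\{c} :: ∅
Coarsest stable partition (strong bisimilarity classes):
  B0 = {s0}
  B1 = {s2}
  B2 = {s6}
  B3 = {s15, s16, t14, t16}
  B4 = {s22, s23, t21, t23}
  B5 = {s27, t27}
  B6 = {s28, s31, t29, t31}
  B7 = {s21, s24, s29, s30, t22, t25, t28, t30}
  B8 = {s14, s17, s25, s26, t15, t18, t24, t26}
  B9 = {s13}
  B10 = {s20}
  B11 = {s8, s9, t7, t9}
  B12 = {s10, s18, s19, s7, t11, t17, t19, t8}
  B13 = {s4, t3}
  B14 = {s11, s3, t10, t4}
  B15 = {s1}
  B16 = {s5}
  B17 = {s12}
  B18 = {t0}
  B19 = {t2}
  B20 = {t6}
  B21 = {t13}
  B22 = {t20}
  B23 = {t1}
  B24 = {t5}
  B25 = {t12}
s0 ∈ B0, t0 ∈ B18 → different blocks

not bisimilar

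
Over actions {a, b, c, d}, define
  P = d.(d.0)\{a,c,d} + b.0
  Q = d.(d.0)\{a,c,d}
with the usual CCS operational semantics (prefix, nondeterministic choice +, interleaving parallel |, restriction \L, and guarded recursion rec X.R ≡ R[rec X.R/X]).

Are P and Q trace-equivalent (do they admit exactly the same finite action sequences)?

LTS(P): 3 reachable states
  p0 = d.(d.0)\{a,c,d} + b.0 has moves --b--▸ p1, --d--▸ p2
  p1 = 0 has moves deadlocked
  p2 = (d.0)\{a,c,d} has moves deadlocked
LTS(Q): 2 reachable states
  q0 = d.(d.0)\{a,c,d} has moves --d--▸ q1
  q1 = (d.0)\{a,c,d} has moves deadlocked
Run σ = ⟨b⟩ on P: start {p0}
  [1] b ⇒ {p1}
  ✓ P
Run σ = ⟨b⟩ on Q: start {q0}
  [1] b ⇒ ∅ (Q stuck)

traces(P) ≠ traces(Q) — witness ⟨b⟩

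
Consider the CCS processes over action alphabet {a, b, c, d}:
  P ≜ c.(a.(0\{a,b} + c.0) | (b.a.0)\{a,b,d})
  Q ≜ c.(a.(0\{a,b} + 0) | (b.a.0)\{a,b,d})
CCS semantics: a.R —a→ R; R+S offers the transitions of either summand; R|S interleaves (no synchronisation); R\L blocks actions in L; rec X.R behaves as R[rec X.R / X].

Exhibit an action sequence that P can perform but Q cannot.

cac

P's transition system — 4 states:
  m0 = c.(a.(0\{a,b} + c.0) | (b.a.0)\{a,b,d}) has moves =c=> m1
  m1 = a.(0\{a,b} + c.0) | (b.a.0)\{a,b,d} has moves =a=> m2
  m2 = (0\{a,b} + c.0) | (b.a.0)\{a,b,d} has moves =c=> m3
  m3 = 0 | (b.a.0)\{a,b,d} has moves stopped
Q's transition system — 3 states:
  n0 = c.(a.(0\{a,b} + 0) | (b.a.0)\{a,b,d}) has moves =c=> n1
  n1 = a.(0\{a,b} + 0) | (b.a.0)\{a,b,d} has moves =a=> n2
  n2 = (0\{a,b} + 0) | (b.a.0)\{a,b,d} has moves stopped
Trace ⟨cac⟩ through P, begin at {m0}:
  [1] c ⇒ {m1}
  [2] a ⇒ {m2}
  [3] c ⇒ {m3}
  — P admits the full trace.
Trace ⟨cac⟩ through Q, begin at {n0}:
  [1] c ⇒ {n1}
  [2] a ⇒ {n2}
  [3] c ⇒ ∅ (Q stuck)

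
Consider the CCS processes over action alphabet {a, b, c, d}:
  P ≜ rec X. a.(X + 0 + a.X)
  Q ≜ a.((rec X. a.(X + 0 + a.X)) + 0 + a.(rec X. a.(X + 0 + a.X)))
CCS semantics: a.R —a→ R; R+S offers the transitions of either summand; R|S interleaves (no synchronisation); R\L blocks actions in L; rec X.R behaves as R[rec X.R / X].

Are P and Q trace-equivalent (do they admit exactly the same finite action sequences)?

traces(P) = traces(Q)

Reachable graph of P (2 states):
  s0 = rec X. a.(X + 0 + a.X) :: ··a··> s1
  s1 = (rec X. a.(X + 0 + a.X)) + 0 + a.(rec X. a.(X + 0 + a.X)) :: ··a··> s0, ··a··> s1
Reachable graph of Q (3 states):
  t0 = a.((rec X. a.(X + 0 + a.X)) + 0 + a.(rec X. a.(X + 0 + a.X))) :: ··a··> t1
  t1 = (rec X. a.(X + 0 + a.X)) + 0 + a.(rec X. a.(X + 0 + a.X)) :: ··a··> t1, ··a··> t2
  t2 = rec X. a.(X + 0 + a.X) :: ··a··> t1
Bisimilarity quotient blocks:
  B0 = {s0, s1, t0, t1, t2}
s0 ∈ B0, t0 ∈ B0 → same block
Bisimilar ⇒ trace-equivalent.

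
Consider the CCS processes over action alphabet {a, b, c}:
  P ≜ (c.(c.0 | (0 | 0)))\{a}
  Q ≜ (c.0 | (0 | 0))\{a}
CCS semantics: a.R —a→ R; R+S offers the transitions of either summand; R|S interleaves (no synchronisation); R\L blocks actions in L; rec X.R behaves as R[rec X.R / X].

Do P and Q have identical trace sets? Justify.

traces(P) ≠ traces(Q) — witness ⟨cc⟩

P's transition system — 3 states:
  s0 = (c.(c.0 | (0 | 0)))\{a} ⊢ ··c··> s1
  s1 = (c.0 | (0 | 0))\{a} ⊢ ··c··> s2
  s2 = (0 | (0 | 0))\{a} ⊢ stopped
Q's transition system — 2 states:
  t0 = (c.0 | (0 | 0))\{a} ⊢ ··c··> t1
  t1 = (0 | (0 | 0))\{a} ⊢ stopped
Trace ⟨cc⟩ through P, begin at {s0}:
  step 1 (c): {s1}
  step 2 (c): {s2}
  ✓ P
Trace ⟨cc⟩ through Q, begin at {t0}:
  step 1 (c): {t1}
  step 2 (c): no successor for Q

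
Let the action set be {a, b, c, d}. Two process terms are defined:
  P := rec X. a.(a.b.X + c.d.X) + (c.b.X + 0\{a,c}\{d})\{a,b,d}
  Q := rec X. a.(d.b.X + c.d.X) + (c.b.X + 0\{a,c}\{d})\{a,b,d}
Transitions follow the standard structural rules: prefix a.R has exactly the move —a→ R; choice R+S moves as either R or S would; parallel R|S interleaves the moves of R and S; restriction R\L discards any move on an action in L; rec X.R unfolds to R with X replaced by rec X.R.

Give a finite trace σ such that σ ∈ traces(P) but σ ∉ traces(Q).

LTS(P): 5 reachable states
  p0 = rec X. a.(a.b.X + c.d.X) + (c.b.X + 0\{a,c}\{d})\{a,b,d} has moves --a--▸ p1, --c--▸ p2
  p1 = a.b.(rec X. a.(a.b.X + c.d.X) + (c.b.X + 0\{a,c}\{d})\{a,b,d}) + c.d.(rec X. a.(a.b.X + c.d.X) + (c.b.X + 0\{a,c}\{d})\{a,b,d}) has moves --a--▸ p3, --c--▸ p4
  p2 = (b.(rec X. a.(a.b.X + c.d.X) + (c.b.X + 0\{a,c}\{d})\{a,b,d}))\{a,b,d} has moves deadlocked
  p3 = b.(rec X. a.(a.b.X + c.d.X) + (c.b.X + 0\{a,c}\{d})\{a,b,d}) has moves --b--▸ p0
  p4 = d.(rec X. a.(a.b.X + c.d.X) + (c.b.X + 0\{a,c}\{d})\{a,b,d}) has moves --d--▸ p0
LTS(Q): 5 reachable states
  q0 = rec X. a.(d.b.X + c.d.X) + (c.b.X + 0\{a,c}\{d})\{a,b,d} has moves --a--▸ q1, --c--▸ q2
  q1 = d.b.(rec X. a.(d.b.X + c.d.X) + (c.b.X + 0\{a,c}\{d})\{a,b,d}) + c.d.(rec X. a.(d.b.X + c.d.X) + (c.b.X + 0\{a,c}\{d})\{a,b,d}) has moves --c--▸ q3, --d--▸ q4
  q2 = (b.(rec X. a.(d.b.X + c.d.X) + (c.b.X + 0\{a,c}\{d})\{a,b,d}))\{a,b,d} has moves deadlocked
  q3 = d.(rec X. a.(d.b.X + c.d.X) + (c.b.X + 0\{a,c}\{d})\{a,b,d}) has moves --d--▸ q0
  q4 = b.(rec X. a.(d.b.X + c.d.X) + (c.b.X + 0\{a,c}\{d})\{a,b,d}) has moves --b--▸ q0
Run σ = ⟨aa⟩ on P: start {p0}
  step 1 (a): {p1}
  step 2 (a): {p3}
  — P admits the full trace.
Run σ = ⟨aa⟩ on Q: start {q0}
  step 1 (a): {q1}
  step 2 (a): no successor for Q

aa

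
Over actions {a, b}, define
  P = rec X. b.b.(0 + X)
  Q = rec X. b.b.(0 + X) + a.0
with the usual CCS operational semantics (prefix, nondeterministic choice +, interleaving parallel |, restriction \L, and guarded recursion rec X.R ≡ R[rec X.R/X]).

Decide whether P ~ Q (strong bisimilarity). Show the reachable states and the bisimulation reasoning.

P's transition system — 3 states:
  s0 = rec X. b.b.(0 + X) | ··b··> s1
  s1 = b.(0 + (rec X. b.b.(0 + X))) | ··b··> s2
  s2 = 0 + (rec X. b.b.(0 + X)) | ··b··> s1
Q's transition system — 4 states:
  t0 = rec X. b.b.(0 + X) + a.0 | ··a··> t1, ··b··> t2
  t1 = 0 | ∅
  t2 = b.(0 + (rec X. b.b.(0 + X) + a.0)) | ··b··> t3
  t3 = 0 + (rec X. b.b.(0 + X) + a.0) | ··a··> t1, ··b··> t2
Bisimilarity quotient blocks:
  B0 = {s0, s1, s2}
  B1 = {t0, t3}
  B2 = {t1}
  B3 = {t2}
s0 ∈ B0, t0 ∈ B1 → different blocks

NO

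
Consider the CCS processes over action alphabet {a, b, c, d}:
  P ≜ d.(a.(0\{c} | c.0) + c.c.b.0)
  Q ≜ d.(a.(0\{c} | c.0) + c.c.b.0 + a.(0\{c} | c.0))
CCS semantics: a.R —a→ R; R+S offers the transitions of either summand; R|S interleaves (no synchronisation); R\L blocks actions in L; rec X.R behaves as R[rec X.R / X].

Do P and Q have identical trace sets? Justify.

Reachable graph of P (7 states):
  s0 = d.(a.(0\{c} | c.0) + c.c.b.0) ⊢ =d=> s1
  s1 = a.(0\{c} | c.0) + c.c.b.0 ⊢ =a=> s2, =c=> s3
  s2 = 0\{c} | c.0 ⊢ =c=> s4
  s3 = c.b.0 ⊢ =c=> s5
  s4 = 0\{c} | 0 ⊢ ·
  s5 = b.0 ⊢ =b=> s6
  s6 = 0 ⊢ ·
Reachable graph of Q (7 states):
  t0 = d.(a.(0\{c} | c.0) + c.c.b.0 + a.(0\{c} | c.0)) ⊢ =d=> t1
  t1 = a.(0\{c} | c.0) + c.c.b.0 + a.(0\{c} | c.0) ⊢ =a=> t2, =c=> t3
  t2 = 0\{c} | c.0 ⊢ =c=> t4
  t3 = c.b.0 ⊢ =c=> t5
  t4 = 0\{c} | 0 ⊢ ·
  t5 = b.0 ⊢ =b=> t6
  t6 = 0 ⊢ ·
Coarsest stable partition (strong bisimilarity classes):
  B0 = {s0, t0}
  B1 = {s1, t1}
  B2 = {s3, t3}
  B3 = {s5, t5}
  B4 = {s4, s6, t4, t6}
  B5 = {s2, t2}
s0 ∈ B0, t0 ∈ B0 → same block
Bisimilar ⇒ trace-equivalent.

trace-equivalent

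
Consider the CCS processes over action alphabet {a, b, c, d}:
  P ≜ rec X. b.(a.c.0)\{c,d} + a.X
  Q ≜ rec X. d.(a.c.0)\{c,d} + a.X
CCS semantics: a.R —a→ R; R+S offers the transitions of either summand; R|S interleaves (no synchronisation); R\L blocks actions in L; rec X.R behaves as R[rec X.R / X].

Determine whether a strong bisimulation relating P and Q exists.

P ≁ Q

LTS(P): 3 reachable states
  u0 = rec X. b.(a.c.0)\{c,d} + a.X has moves =a=> u0, =b=> u1
  u1 = (a.c.0)\{c,d} has moves =a=> u2
  u2 = (c.0)\{c,d} has moves (no moves)
LTS(Q): 3 reachable states
  v0 = rec X. d.(a.c.0)\{c,d} + a.X has moves =a=> v0, =d=> v1
  v1 = (a.c.0)\{c,d} has moves =a=> v2
  v2 = (c.0)\{c,d} has moves (no moves)
Bisimilarity quotient blocks:
  B0 = {u0}
  B1 = {u1, v1}
  B2 = {u2, v2}
  B3 = {v0}
u0 ∈ B0, v0 ∈ B3 → different blocks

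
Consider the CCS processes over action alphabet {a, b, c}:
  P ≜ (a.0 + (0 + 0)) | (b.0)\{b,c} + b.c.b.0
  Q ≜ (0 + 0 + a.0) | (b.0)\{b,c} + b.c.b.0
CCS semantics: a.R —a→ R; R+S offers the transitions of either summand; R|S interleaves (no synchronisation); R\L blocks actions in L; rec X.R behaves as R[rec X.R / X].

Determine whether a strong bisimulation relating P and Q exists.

P's transition system — 5 states:
  p0 = (a.0 + (0 + 0)) | (b.0)\{b,c} + b.c.b.0 | -a-> p1, -b-> p2
  p1 = 0 | (b.0)\{b,c} | (no moves)
  p2 = c.b.0 | -c-> p3
  p3 = b.0 | -b-> p4
  p4 = 0 | (no moves)
Q's transition system — 5 states:
  q0 = (0 + 0 + a.0) | (b.0)\{b,c} + b.c.b.0 | -a-> q1, -b-> q2
  q1 = 0 | (b.0)\{b,c} | (no moves)
  q2 = c.b.0 | -c-> q3
  q3 = b.0 | -b-> q4
  q4 = 0 | (no moves)
Bisimilarity quotient blocks:
  B0 = {p0, q0}
  B1 = {p2, q2}
  B2 = {p3, q3}
  B3 = {p1, p4, q1, q4}
p0 ∈ B0, q0 ∈ B0 → same block

bisimilar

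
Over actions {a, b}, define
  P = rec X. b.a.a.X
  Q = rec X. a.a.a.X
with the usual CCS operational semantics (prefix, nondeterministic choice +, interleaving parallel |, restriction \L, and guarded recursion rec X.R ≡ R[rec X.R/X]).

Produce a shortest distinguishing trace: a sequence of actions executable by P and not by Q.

P's transition system — 3 states:
  p0 = rec X. b.a.a.X → =b=> p1
  p1 = a.a.(rec X. b.a.a.X) → =a=> p2
  p2 = a.(rec X. b.a.a.X) → =a=> p0
Q's transition system — 3 states:
  q0 = rec X. a.a.a.X → =a=> q1
  q1 = a.a.(rec X. a.a.a.X) → =a=> q2
  q2 = a.(rec X. a.a.a.X) → =a=> q0
Trace ⟨b⟩ through P, begin at {p0}:
  step 1 (b): {p1}
  — P admits the full trace.
Trace ⟨b⟩ through Q, begin at {q0}:
  step 1 (b): ∅  — Q cannot continue

b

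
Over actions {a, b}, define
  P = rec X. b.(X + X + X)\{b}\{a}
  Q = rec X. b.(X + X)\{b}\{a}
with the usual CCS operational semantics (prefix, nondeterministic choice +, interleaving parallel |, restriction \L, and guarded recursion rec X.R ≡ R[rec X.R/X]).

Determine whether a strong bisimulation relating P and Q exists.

YES

Reachable graph of P (2 states):
  u0 = rec X. b.(X + X + X)\{b}\{a} has moves —b→ u1
  u1 = ((rec X. b.(X + X + X)\{b}\{a}) + (rec X. b.(X + X + X)\{b}\{a}) + (rec X. b.(X + X + X)\{b}\{a}))\{b}\{a} has moves ·
Reachable graph of Q (2 states):
  v0 = rec X. b.(X + X)\{b}\{a} has moves —b→ v1
  v1 = ((rec X. b.(X + X)\{b}\{a}) + (rec X. b.(X + X)\{b}\{a}))\{b}\{a} has moves ·
Bisimilarity quotient blocks:
  B0 = {u0, v0}
  B1 = {u1, v1}
u0 ∈ B0, v0 ∈ B0 → same block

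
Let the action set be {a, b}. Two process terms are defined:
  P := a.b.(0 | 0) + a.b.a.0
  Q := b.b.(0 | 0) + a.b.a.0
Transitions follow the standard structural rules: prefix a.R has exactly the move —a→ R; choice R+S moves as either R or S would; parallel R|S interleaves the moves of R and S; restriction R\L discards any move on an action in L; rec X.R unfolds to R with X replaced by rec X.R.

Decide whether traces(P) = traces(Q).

traces(P) ≠ traces(Q) — witness ⟨b⟩

P's transition system — 6 states:
  s0 = a.b.(0 | 0) + a.b.a.0 | --a--▸ s1, --a--▸ s2
  s1 = b.(0 | 0) | --b--▸ s3
  s2 = b.a.0 | --b--▸ s4
  s3 = 0 | 0 | ∅
  s4 = a.0 | --a--▸ s5
  s5 = 0 | ∅
Q's transition system — 6 states:
  t0 = b.b.(0 | 0) + a.b.a.0 | --a--▸ t1, --b--▸ t2
  t1 = b.a.0 | --b--▸ t3
  t2 = b.(0 | 0) | --b--▸ t4
  t3 = a.0 | --a--▸ t5
  t4 = 0 | 0 | ∅
  t5 = 0 | ∅
Run σ = ⟨b⟩ on Q: start {t0}
  step 1 (b): {t2}
  Q completes σ.
Run σ = ⟨b⟩ on P: start {s0}
  step 1 (b): ∅ (P stuck)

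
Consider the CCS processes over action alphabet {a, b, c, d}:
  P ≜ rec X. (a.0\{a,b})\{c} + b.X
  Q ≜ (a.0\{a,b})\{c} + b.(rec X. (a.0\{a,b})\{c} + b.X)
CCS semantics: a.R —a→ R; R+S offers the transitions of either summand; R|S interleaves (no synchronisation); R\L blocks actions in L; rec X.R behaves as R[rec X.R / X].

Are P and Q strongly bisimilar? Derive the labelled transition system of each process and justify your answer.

P ~ Q

LTS(P): 2 reachable states
  m0 = rec X. (a.0\{a,b})\{c} + b.X → —a→ m1, —b→ m0
  m1 = 0\{a,b}\{c} → stopped
LTS(Q): 3 reachable states
  n0 = (a.0\{a,b})\{c} + b.(rec X. (a.0\{a,b})\{c} + b.X) → —a→ n1, —b→ n2
  n1 = 0\{a,b}\{c} → stopped
  n2 = rec X. (a.0\{a,b})\{c} + b.X → —a→ n1, —b→ n2
Coarsest stable partition (strong bisimilarity classes):
  B0 = {m0, n0, n2}
  B1 = {m1, n1}
m0 ∈ B0, n0 ∈ B0 → same block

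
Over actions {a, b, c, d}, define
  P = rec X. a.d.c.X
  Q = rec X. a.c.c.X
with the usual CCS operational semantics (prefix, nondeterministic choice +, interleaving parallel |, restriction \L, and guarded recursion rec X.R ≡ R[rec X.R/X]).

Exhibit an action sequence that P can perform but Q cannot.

Reachable graph of P (3 states):
  u0 = rec X. a.d.c.X has moves -a-> u1
  u1 = d.c.(rec X. a.d.c.X) has moves -d-> u2
  u2 = c.(rec X. a.d.c.X) has moves -c-> u0
Reachable graph of Q (3 states):
  v0 = rec X. a.c.c.X has moves -a-> v1
  v1 = c.c.(rec X. a.c.c.X) has moves -c-> v2
  v2 = c.(rec X. a.c.c.X) has moves -c-> v0
Trace ⟨ad⟩ through P, begin at {u0}:
  [1] a ⇒ {u1}
  [2] d ⇒ {u2}
  ✓ P
Trace ⟨ad⟩ through Q, begin at {v0}:
  [1] a ⇒ {v1}
  [2] d ⇒ ∅ (Q stuck)

ad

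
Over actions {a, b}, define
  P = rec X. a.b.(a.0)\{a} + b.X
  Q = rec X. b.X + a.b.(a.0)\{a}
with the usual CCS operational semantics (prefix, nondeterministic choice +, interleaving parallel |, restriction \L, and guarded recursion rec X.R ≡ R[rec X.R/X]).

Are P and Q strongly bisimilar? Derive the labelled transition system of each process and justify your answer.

bisimilar

Reachable graph of P (3 states):
  s0 = rec X. a.b.(a.0)\{a} + b.X has moves =a=> s1, =b=> s0
  s1 = b.(a.0)\{a} has moves =b=> s2
  s2 = (a.0)\{a} has moves deadlocked
Reachable graph of Q (3 states):
  t0 = rec X. b.X + a.b.(a.0)\{a} has moves =a=> t1, =b=> t0
  t1 = b.(a.0)\{a} has moves =b=> t2
  t2 = (a.0)\{a} has moves deadlocked
Bisimilarity quotient blocks:
  B0 = {s0, t0}
  B1 = {s1, t1}
  B2 = {s2, t2}
s0 ∈ B0, t0 ∈ B0 → same block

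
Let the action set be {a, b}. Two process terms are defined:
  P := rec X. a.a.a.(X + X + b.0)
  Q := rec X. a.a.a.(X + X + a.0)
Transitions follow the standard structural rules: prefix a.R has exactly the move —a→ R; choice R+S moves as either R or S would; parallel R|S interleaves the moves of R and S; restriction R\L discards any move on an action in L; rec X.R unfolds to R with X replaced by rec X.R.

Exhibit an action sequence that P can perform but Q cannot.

aaab

Reachable graph of P (5 states):
  m0 = rec X. a.a.a.(X + X + b.0) → —a→ m1
  m1 = a.a.((rec X. a.a.a.(X + X + b.0)) + (rec X. a.a.a.(X + X + b.0)) + b.0) → —a→ m2
  m2 = a.((rec X. a.a.a.(X + X + b.0)) + (rec X. a.a.a.(X + X + b.0)) + b.0) → —a→ m3
  m3 = (rec X. a.a.a.(X + X + b.0)) + (rec X. a.a.a.(X + X + b.0)) + b.0 → —a→ m1, —b→ m4
  m4 = 0 → ∅
Reachable graph of Q (5 states):
  n0 = rec X. a.a.a.(X + X + a.0) → —a→ n1
  n1 = a.a.((rec X. a.a.a.(X + X + a.0)) + (rec X. a.a.a.(X + X + a.0)) + a.0) → —a→ n2
  n2 = a.((rec X. a.a.a.(X + X + a.0)) + (rec X. a.a.a.(X + X + a.0)) + a.0) → —a→ n3
  n3 = (rec X. a.a.a.(X + X + a.0)) + (rec X. a.a.a.(X + X + a.0)) + a.0 → —a→ n1, —a→ n4
  n4 = 0 → ∅
Run σ = ⟨aaab⟩ on P: start {m0}
  [1] a ⇒ {m1}
  [2] a ⇒ {m2}
  [3] a ⇒ {m3}
  [4] b ⇒ {m4}
  — P admits the full trace.
Run σ = ⟨aaab⟩ on Q: start {n0}
  [1] a ⇒ {n1}
  [2] a ⇒ {n2}
  [3] a ⇒ {n3}
  [4] b ⇒ ∅ (Q stuck)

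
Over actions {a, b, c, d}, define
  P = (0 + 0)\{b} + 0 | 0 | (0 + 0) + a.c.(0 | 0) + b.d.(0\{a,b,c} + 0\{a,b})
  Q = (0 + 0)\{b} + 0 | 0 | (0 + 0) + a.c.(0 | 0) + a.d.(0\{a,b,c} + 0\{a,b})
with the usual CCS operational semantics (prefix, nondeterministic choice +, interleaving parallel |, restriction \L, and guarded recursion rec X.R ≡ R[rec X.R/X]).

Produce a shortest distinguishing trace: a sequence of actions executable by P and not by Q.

b

P's transition system — 5 states:
  p0 = (0 + 0)\{b} + 0 | 0 | (0 + 0) + a.c.(0 | 0) + b.d.(0\{a,b,c} + 0\{a,b}) has moves --a--▸ p1, --b--▸ p2
  p1 = c.(0 | 0) has moves --c--▸ p3
  p2 = d.(0\{a,b,c} + 0\{a,b}) has moves --d--▸ p4
  p3 = 0 | 0 has moves deadlocked
  p4 = 0\{a,b,c} + 0\{a,b} has moves deadlocked
Q's transition system — 5 states:
  q0 = (0 + 0)\{b} + 0 | 0 | (0 + 0) + a.c.(0 | 0) + a.d.(0\{a,b,c} + 0\{a,b}) has moves --a--▸ q1, --a--▸ q2
  q1 = c.(0 | 0) has moves --c--▸ q3
  q2 = d.(0\{a,b,c} + 0\{a,b}) has moves --d--▸ q4
  q3 = 0 | 0 has moves deadlocked
  q4 = 0\{a,b,c} + 0\{a,b} has moves deadlocked
Trace ⟨b⟩ through P, begin at {p0}:
  [1] b ⇒ {p2}
  P completes σ.
Trace ⟨b⟩ through Q, begin at {q0}:
  [1] b ⇒ ∅ (Q stuck)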